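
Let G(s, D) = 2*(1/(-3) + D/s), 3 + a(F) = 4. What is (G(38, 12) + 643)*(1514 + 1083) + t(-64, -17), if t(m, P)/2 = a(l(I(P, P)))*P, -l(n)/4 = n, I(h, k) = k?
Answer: 95175515/57 ≈ 1.6697e+6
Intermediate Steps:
l(n) = -4*n
a(F) = 1 (a(F) = -3 + 4 = 1)
G(s, D) = -⅔ + 2*D/s (G(s, D) = 2*(1*(-⅓) + D/s) = 2*(-⅓ + D/s) = -⅔ + 2*D/s)
t(m, P) = 2*P (t(m, P) = 2*(1*P) = 2*P)
(G(38, 12) + 643)*(1514 + 1083) + t(-64, -17) = ((-⅔ + 2*12/38) + 643)*(1514 + 1083) + 2*(-17) = ((-⅔ + 2*12*(1/38)) + 643)*2597 - 34 = ((-⅔ + 12/19) + 643)*2597 - 34 = (-2/57 + 643)*2597 - 34 = (36649/57)*2597 - 34 = 95177453/57 - 34 = 95175515/57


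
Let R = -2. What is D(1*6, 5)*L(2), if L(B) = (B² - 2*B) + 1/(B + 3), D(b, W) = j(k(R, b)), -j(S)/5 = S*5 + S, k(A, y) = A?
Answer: 12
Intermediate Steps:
j(S) = -30*S (j(S) = -5*(S*5 + S) = -5*(5*S + S) = -30*S)
D(b, W) = 60 (D(b, W) = -30*(-2) = 60)
L(B) = B² + 1/(3 + B) - 2*B (L(B) = (B² - 2*B) + 1/(3 + B) = B² + 1/(3 + B) - 2*B)
D(1*6, 5)*L(2) = 60*((1 + 2² + 2³ - 6*2)/(3 + 2)) = 60*((1 + 4 + 8 - 12)/5) = 60*((⅕)*1) = 60*(⅕) = 12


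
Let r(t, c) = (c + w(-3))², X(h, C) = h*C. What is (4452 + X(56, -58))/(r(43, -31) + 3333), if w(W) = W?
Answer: 1204/4489 ≈ 0.26821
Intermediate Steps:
X(h, C) = C*h
r(t, c) = (-3 + c)² (r(t, c) = (c - 3)² = (-3 + c)²)
(4452 + X(56, -58))/(r(43, -31) + 3333) = (4452 - 58*56)/((-3 - 31)² + 3333) = (4452 - 3248)/((-34)² + 3333) = 1204/(1156 + 3333) = 1204/4489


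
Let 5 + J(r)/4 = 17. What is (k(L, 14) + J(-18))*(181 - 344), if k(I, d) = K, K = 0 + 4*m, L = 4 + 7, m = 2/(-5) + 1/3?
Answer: -116708/15 ≈ -7780.5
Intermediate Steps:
J(r) = 48 (J(r) = -20 + 4*17 = -20 + 68 = 48)
m = -1/15 (m = 2*(-⅕) + 1*(⅓) = -⅖ + ⅓ = -1/15 ≈ -0.066667)
L = 11
K = -4/15 (K = 0 + 4*(-1/15) = 0 - 4/15 = -4/15 ≈ -0.26667)
k(I, d) = -4/15
(k(L, 14) + J(-18))*(181 - 344) = (-4/15 + 48)*(181 - 344) = (716/15)*(-163) = -116708/15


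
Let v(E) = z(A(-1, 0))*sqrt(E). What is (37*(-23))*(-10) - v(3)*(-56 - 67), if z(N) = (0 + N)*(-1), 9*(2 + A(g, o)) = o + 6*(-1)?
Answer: 8510 + 328*sqrt(3) ≈ 9078.1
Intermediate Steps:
A(g, o) = -8/3 + o/9 (A(g, o) = -2 + (o + 6*(-1))/9 = -2 + (o - 6)/9 = -2 + (-6 + o)/9 = -2 + (-2/3 + o/9) = -8/3 + o/9)
z(N) = -N (z(N) = N*(-1) = -N)
v(E) = 8*sqrt(E)/3 (v(E) = (-(-8/3 + (1/9)*0))*sqrt(E) = (-(-8/3 + 0))*sqrt(E) = (-1*(-8/3))*sqrt(E) = 8*sqrt(E)/3)
(37*(-23))*(-10) - v(3)*(-56 - 67) = (37*(-23))*(-10) - 8*sqrt(3)/3*(-56 - 67) = -851*(-10) - 8*sqrt(3)/3*(-123) = 8510 - (-328)*sqrt(3) = 8510 + 328*sqrt(3)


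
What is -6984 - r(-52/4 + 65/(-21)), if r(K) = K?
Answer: -146326/21 ≈ -6967.9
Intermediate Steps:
-6984 - r(-52/4 + 65/(-21)) = -6984 - (-52/4 + 65/(-21)) = -6984 - (-52*¼ + 65*(-1/21)) = -6984 - (-13 - 65/21) = -6984 - 1*(-338/21) = -6984 + 338/21 = -146326/21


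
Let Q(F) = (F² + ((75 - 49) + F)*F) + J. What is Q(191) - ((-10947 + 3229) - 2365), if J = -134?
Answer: 87877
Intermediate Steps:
Q(F) = -134 + F² + F*(26 + F) (Q(F) = (F² + ((75 - 49) + F)*F) - 134 = (F² + (26 + F)*F) - 134 = (F² + F*(26 + F)) - 134 = -134 + F² + F*(26 + F))
Q(191) - ((-10947 + 3229) - 2365) = (-134 + 2*191² + 26*191) - ((-10947 + 3229) - 2365) = (-134 + 2*36481 + 4966) - (-7718 - 2365) = (-134 + 72962 + 4966) - 1*(-10083) = 77794 + 10083 = 87877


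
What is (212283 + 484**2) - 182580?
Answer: 263959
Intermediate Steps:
(212283 + 484**2) - 182580 = (212283 + 234256) - 182580 = 446539 - 182580 = 263959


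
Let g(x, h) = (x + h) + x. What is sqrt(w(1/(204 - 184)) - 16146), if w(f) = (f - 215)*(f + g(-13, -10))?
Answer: I*sqrt(3367419)/20 ≈ 91.753*I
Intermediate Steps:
g(x, h) = h + 2*x (g(x, h) = (h + x) + x = h + 2*x)
w(f) = (-215 + f)*(-36 + f) (w(f) = (f - 215)*(f + (-10 + 2*(-13))) = (-215 + f)*(f + (-10 - 26)) = (-215 + f)*(f - 36) = (-215 + f)*(-36 + f))
sqrt(w(1/(204 - 184)) - 16146) = sqrt((7740 + (1/(204 - 184))**2 - 251/(204 - 184)) - 16146) = sqrt((7740 + (1/20)**2 - 251/20) - 16146) = sqrt((7740 + (1/20)**2 - 251*1/20) - 16146) = sqrt((7740 + 1/400 - 251/20) - 16146) = sqrt(3090981/400 - 16146) = sqrt(-3367419/400) = I*sqrt(3367419)/20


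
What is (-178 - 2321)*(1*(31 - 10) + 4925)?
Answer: -12360054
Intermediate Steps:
(-178 - 2321)*(1*(31 - 10) + 4925) = -2499*(1*21 + 4925) = -2499*(21 + 4925) = -2499*4946 = -12360054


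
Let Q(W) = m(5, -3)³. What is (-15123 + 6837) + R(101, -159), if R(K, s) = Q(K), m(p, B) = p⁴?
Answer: 244132339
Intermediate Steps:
Q(W) = 244140625 (Q(W) = (5⁴)³ = 625³ = 244140625)
R(K, s) = 244140625
(-15123 + 6837) + R(101, -159) = (-15123 + 6837) + 244140625 = -8286 + 244140625 = 244132339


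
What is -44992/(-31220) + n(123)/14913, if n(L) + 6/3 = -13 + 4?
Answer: 167655569/116395965 ≈ 1.4404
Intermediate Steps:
n(L) = -11 (n(L) = -2 + (-13 + 4) = -2 - 9 = -11)
-44992/(-31220) + n(123)/14913 = -44992/(-31220) - 11/14913 = -44992*(-1/31220) - 11*1/14913 = 11248/7805 - 11/14913 = 167655569/116395965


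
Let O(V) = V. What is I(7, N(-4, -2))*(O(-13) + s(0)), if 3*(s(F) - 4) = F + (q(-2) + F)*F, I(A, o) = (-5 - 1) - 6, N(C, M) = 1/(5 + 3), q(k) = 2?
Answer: 108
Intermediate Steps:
N(C, M) = 1/8
I(A, o) = -12 (I(A, o) = -6 - 6 = -12)
s(F) = 4 + F/3 + F*(2 + F)/3 (s(F) = 4 + (F + (2 + F)*F)/3 = 4 + (F + F*(2 + F))/3 = 4 + (F/3 + F*(2 + F)/3) = 4 + F/3 + F*(2 + F)/3)
I(7, N(-4, -2))*(O(-13) + s(0)) = -12*(-13 + (4 + 0 + (1/3)*0**2)) = -12*(-13 + (4 + 0 + (1/3)*0)) = -12*(-13 + (4 + 0 + 0)) = -12*(-13 + 4) = -12*(-9) = 108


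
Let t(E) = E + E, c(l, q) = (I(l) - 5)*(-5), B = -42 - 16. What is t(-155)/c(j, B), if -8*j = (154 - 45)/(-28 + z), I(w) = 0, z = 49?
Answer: -62/5 ≈ -12.400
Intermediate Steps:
B = -58
j = -109/168 (j = -(154 - 45)/(8*(-28 + 49)) = -109/(8*21) = -⅛*109/21 = -109/168 ≈ -0.64881)
c(l, q) = 25 (c(l, q) = (0 - 5)*(-5) = -5*(-5) = 25)
t(E) = 2*E
t(-155)/c(j, B) = (2*(-155))/25 = -310*1/25 = -62/5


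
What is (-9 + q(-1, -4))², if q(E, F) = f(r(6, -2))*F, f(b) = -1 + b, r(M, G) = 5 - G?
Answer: 1089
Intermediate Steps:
q(E, F) = 6*F (q(E, F) = (-1 + (5 - 1*(-2)))*F = (-1 + (5 + 2))*F = (-1 + 7)*F = 6*F)
(-9 + q(-1, -4))² = (-9 + 6*(-4))² = (-9 - 24)² = (-33)² = 1089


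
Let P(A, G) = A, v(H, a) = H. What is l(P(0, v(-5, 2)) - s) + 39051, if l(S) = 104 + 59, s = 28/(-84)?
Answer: 39214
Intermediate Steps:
s = -⅓ (s = 28*(-1/84) = -⅓ ≈ -0.33333)
l(S) = 163
l(P(0, v(-5, 2)) - s) + 39051 = 163 + 39051 = 39214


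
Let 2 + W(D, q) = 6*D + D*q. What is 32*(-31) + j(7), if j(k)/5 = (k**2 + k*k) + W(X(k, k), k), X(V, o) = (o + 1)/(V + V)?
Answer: -3324/7 ≈ -474.86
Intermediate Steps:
X(V, o) = (1 + o)/(2*V) (X(V, o) = (1 + o)/((2*V)) = (1 + o)*(1/(2*V)) = (1 + o)/(2*V))
W(D, q) = -2 + 6*D + D*q (W(D, q) = -2 + (6*D + D*q) = -2 + 6*D + D*q)
j(k) = -15/2 + 10*k**2 + 5*k/2 + 15*(1 + k)/k (j(k) = 5*((k**2 + k*k) + (-2 + 6*((1 + k)/(2*k)) + ((1 + k)/(2*k))*k)) = 5*((k**2 + k**2) + (-2 + 3*(1 + k)/k + (1/2 + k/2))) = 5*(2*k**2 + (-3/2 + k/2 + 3*(1 + k)/k)) = 5*(-3/2 + k/2 + 2*k**2 + 3*(1 + k)/k) = -15/2 + 10*k**2 + 5*k/2 + 15*(1 + k)/k)
32*(-31) + j(7) = 32*(-31) + (15/2 + 10*7**2 + 15/7 + (5/2)*7) = -992 + (15/2 + 10*49 + 15*(1/7) + 35/2) = -992 + (15/2 + 490 + 15/7 + 35/2) = -992 + 3620/7 = -3324/7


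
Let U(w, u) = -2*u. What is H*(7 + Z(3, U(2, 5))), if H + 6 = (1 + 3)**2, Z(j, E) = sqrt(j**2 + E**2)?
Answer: 70 + 10*sqrt(109) ≈ 174.40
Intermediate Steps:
Z(j, E) = sqrt(E**2 + j**2)
H = 10 (H = -6 + (1 + 3)**2 = -6 + 4**2 = -6 + 16 = 10)
H*(7 + Z(3, U(2, 5))) = 10*(7 + sqrt((-2*5)**2 + 3**2)) = 10*(7 + sqrt((-10)**2 + 9)) = 10*(7 + sqrt(100 + 9)) = 10*(7 + sqrt(109)) = 70 + 10*sqrt(109)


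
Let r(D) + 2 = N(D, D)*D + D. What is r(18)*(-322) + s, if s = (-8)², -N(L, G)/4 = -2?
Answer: -51456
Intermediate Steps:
N(L, G) = 8 (N(L, G) = -4*(-2) = 8)
s = 64
r(D) = -2 + 9*D (r(D) = -2 + (8*D + D) = -2 + 9*D)
r(18)*(-322) + s = (-2 + 9*18)*(-322) + 64 = (-2 + 162)*(-322) + 64 = 160*(-322) + 64 = -51520 + 64 = -51456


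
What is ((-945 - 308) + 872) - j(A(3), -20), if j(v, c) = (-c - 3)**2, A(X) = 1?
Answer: -670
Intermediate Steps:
j(v, c) = (-3 - c)**2
((-945 - 308) + 872) - j(A(3), -20) = ((-945 - 308) + 872) - (3 - 20)**2 = (-1253 + 872) - 1*(-17)**2 = -381 - 1*289 = -381 - 289 = -670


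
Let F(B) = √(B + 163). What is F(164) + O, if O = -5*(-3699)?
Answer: 18495 + √327 ≈ 18513.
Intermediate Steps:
O = 18495
F(B) = √(163 + B)
F(164) + O = √(163 + 164) + 18495 = √327 + 18495 = 18495 + √327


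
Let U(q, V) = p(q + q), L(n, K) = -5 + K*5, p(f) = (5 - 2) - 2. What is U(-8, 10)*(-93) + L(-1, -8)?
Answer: -138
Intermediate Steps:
p(f) = 1 (p(f) = 3 - 2 = 1)
L(n, K) = -5 + 5*K
U(q, V) = 1
U(-8, 10)*(-93) + L(-1, -8) = 1*(-93) + (-5 + 5*(-8)) = -93 + (-5 - 40) = -93 - 45 = -138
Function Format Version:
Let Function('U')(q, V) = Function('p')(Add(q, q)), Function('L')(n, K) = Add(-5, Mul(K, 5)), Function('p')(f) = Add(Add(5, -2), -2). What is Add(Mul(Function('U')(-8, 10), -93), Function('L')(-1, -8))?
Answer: -138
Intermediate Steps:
Function('p')(f) = 1 (Function('p')(f) = Add(3, -2) = 1)
Function('L')(n, K) = Add(-5, Mul(5, K))
Function('U')(q, V) = 1
Add(Mul(Function('U')(-8, 10), -93), Function('L')(-1, -8)) = Add(Mul(1, -93), Add(-5, Mul(5, -8))) = Add(-93, Add(-5, -40)) = Add(-93, -45) = -138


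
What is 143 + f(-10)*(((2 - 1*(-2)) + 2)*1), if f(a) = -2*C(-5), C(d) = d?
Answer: 203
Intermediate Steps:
f(a) = 10 (f(a) = -2*(-5) = 10)
143 + f(-10)*(((2 - 1*(-2)) + 2)*1) = 143 + 10*(((2 - 1*(-2)) + 2)*1) = 143 + 10*(((2 + 2) + 2)*1) = 143 + 10*((4 + 2)*1) = 143 + 10*(6*1) = 143 + 10*6 = 143 + 60 = 203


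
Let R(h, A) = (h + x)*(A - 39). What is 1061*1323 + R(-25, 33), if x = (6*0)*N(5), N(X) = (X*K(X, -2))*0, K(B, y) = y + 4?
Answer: 1403853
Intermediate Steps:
K(B, y) = 4 + y
N(X) = 0 (N(X) = (X*(4 - 2))*0 = (X*2)*0 = (2*X)*0 = 0)
x = 0 (x = (6*0)*0 = 0*0 = 0)
R(h, A) = h*(-39 + A) (R(h, A) = (h + 0)*(A - 39) = h*(-39 + A))
1061*1323 + R(-25, 33) = 1061*1323 - 25*(-39 + 33) = 1403703 - 25*(-6) = 1403703 + 150 = 1403853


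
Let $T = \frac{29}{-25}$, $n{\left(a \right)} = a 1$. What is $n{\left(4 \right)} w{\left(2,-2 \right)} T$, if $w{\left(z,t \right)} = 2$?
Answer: $- \frac{232}{25} \approx -9.28$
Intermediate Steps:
$n{\left(a \right)} = a$
$T = - \frac{29}{25}$ ($T = 29 \left(- \frac{1}{25}\right) = - \frac{29}{25} \approx -1.16$)
$n{\left(4 \right)} w{\left(2,-2 \right)} T = 4 \cdot 2 \left(- \frac{29}{25}\right) = 8 \left(- \frac{29}{25}\right) = - \frac{232}{25}$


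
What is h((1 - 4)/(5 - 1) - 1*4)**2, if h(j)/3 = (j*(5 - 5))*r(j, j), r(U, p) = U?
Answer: 0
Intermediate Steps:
h(j) = 0 (h(j) = 3*((j*(5 - 5))*j) = 3*((j*0)*j) = 3*(0*j) = 3*0 = 0)
h((1 - 4)/(5 - 1) - 1*4)**2 = 0**2 = 0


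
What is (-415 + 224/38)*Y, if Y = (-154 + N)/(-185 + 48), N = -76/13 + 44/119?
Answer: -1917676830/4026841 ≈ -476.22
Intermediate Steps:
N = -8472/1547 (N = -76*1/13 + 44*(1/119) = -76/13 + 44/119 = -8472/1547 ≈ -5.4764)
Y = 246710/211939 (Y = (-154 - 8472/1547)/(-185 + 48) = -246710/1547/(-137) = -246710/1547*(-1/137) = 246710/211939 ≈ 1.1641)
(-415 + 224/38)*Y = (-415 + 224/38)*(246710/211939) = (-415 + 224*(1/38))*(246710/211939) = (-415 + 112/19)*(246710/211939) = -7773/19*246710/211939 = -1917676830/4026841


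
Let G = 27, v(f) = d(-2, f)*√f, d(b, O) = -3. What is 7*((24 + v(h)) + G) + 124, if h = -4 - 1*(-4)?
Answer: 481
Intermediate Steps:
h = 0 (h = -4 + 4 = 0)
v(f) = -3*√f
7*((24 + v(h)) + G) + 124 = 7*((24 - 3*√0) + 27) + 124 = 7*((24 - 3*0) + 27) + 124 = 7*((24 + 0) + 27) + 124 = 7*(24 + 27) + 124 = 7*51 + 124 = 357 + 124 = 481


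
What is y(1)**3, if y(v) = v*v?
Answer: 1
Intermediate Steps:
y(v) = v**2
y(1)**3 = (1**2)**3 = 1**3 = 1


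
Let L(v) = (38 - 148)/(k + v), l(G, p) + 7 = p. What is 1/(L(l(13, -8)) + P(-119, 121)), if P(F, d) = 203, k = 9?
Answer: 3/664 ≈ 0.0045181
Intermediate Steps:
l(G, p) = -7 + p
L(v) = -110/(9 + v) (L(v) = (38 - 148)/(9 + v) = -110/(9 + v))
1/(L(l(13, -8)) + P(-119, 121)) = 1/(-110/(9 + (-7 - 8)) + 203) = 1/(-110/(9 - 15) + 203) = 1/(-110/(-6) + 203) = 1/(-110*(-⅙) + 203) = 1/(55/3 + 203) = 1/(664/3) = 3/664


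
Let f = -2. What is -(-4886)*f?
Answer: -9772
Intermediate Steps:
-(-4886)*f = -(-4886)*(-2) = -1*9772 = -9772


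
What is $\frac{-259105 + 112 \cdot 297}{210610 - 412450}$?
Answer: $\frac{225841}{201840} \approx 1.1189$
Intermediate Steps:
$\frac{-259105 + 112 \cdot 297}{210610 - 412450} = \frac{-259105 + 33264}{-201840} = \left(-225841\right) \left(- \frac{1}{201840}\right) = \frac{225841}{201840}$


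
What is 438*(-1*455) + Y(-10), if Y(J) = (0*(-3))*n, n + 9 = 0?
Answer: -199290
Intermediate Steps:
n = -9 (n = -9 + 0 = -9)
Y(J) = 0 (Y(J) = (0*(-3))*(-9) = 0*(-9) = 0)
438*(-1*455) + Y(-10) = 438*(-1*455) + 0 = 438*(-455) + 0 = -199290 + 0 = -199290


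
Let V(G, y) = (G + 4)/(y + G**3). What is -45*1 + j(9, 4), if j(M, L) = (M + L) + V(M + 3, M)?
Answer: -55568/1737 ≈ -31.991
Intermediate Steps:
V(G, y) = (4 + G)/(y + G**3)
j(M, L) = L + M + (7 + M)/(M + (3 + M)**3) (j(M, L) = (M + L) + (4 + (M + 3))/(M + (M + 3)**3) = (L + M) + (4 + (3 + M))/(M + (3 + M)**3) = (L + M) + (7 + M)/(M + (3 + M)**3) = L + M + (7 + M)/(M + (3 + M)**3))
-45*1 + j(9, 4) = -45*1 + (7 + 9 + (4 + 9)*(9 + (3 + 9)**3))/(9 + (3 + 9)**3) = -45 + (7 + 9 + 13*(9 + 12**3))/(9 + 12**3) = -45 + (7 + 9 + 13*(9 + 1728))/(9 + 1728) = -45 + (7 + 9 + 13*1737)/1737 = -45 + (7 + 9 + 22581)/1737 = -45 + (1/1737)*22597 = -45 + 22597/1737 = -55568/1737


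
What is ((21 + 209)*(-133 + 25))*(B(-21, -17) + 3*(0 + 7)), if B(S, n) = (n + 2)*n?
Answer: -6855840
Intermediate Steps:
B(S, n) = n*(2 + n) (B(S, n) = (2 + n)*n = n*(2 + n))
((21 + 209)*(-133 + 25))*(B(-21, -17) + 3*(0 + 7)) = ((21 + 209)*(-133 + 25))*(-17*(2 - 17) + 3*(0 + 7)) = (230*(-108))*(-17*(-15) + 3*7) = -24840*(255 + 21) = -24840*276 = -6855840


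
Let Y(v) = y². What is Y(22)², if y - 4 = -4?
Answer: 0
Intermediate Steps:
y = 0 (y = 4 - 4 = 0)
Y(v) = 0 (Y(v) = 0² = 0)
Y(22)² = 0² = 0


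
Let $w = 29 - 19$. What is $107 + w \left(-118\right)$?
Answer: $-1073$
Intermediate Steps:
$w = 10$
$107 + w \left(-118\right) = 107 + 10 \left(-118\right) = 107 - 1180 = -1073$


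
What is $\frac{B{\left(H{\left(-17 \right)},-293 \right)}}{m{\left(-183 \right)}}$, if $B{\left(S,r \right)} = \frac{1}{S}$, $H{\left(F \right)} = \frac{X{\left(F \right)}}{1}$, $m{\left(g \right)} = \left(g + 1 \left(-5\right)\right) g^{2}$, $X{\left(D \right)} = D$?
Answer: $\frac{1}{107030844} \approx 9.3431 \cdot 10^{-9}$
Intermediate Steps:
$m{\left(g \right)} = g^{2} \left(-5 + g\right)$ ($m{\left(g \right)} = \left(g - 5\right) g^{2} = \left(-5 + g\right) g^{2} = g^{2} \left(-5 + g\right)$)
$H{\left(F \right)} = F$ ($H{\left(F \right)} = \frac{F}{1} = F 1 = F$)
$\frac{B{\left(H{\left(-17 \right)},-293 \right)}}{m{\left(-183 \right)}} = \frac{1}{\left(-17\right) \left(-183\right)^{2} \left(-5 - 183\right)} = - \frac{1}{17 \cdot 33489 \left(-188\right)} = - \frac{1}{17 \left(-6295932\right)} = \left(- \frac{1}{17}\right) \left(- \frac{1}{6295932}\right) = \frac{1}{107030844}$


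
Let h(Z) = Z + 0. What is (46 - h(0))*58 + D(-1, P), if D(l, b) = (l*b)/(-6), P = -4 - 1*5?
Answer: 5333/2 ≈ 2666.5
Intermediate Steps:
P = -9 (P = -4 - 5 = -9)
h(Z) = Z
D(l, b) = -b*l/6 (D(l, b) = (b*l)*(-⅙) = -b*l/6)
(46 - h(0))*58 + D(-1, P) = (46 - 1*0)*58 - ⅙*(-9)*(-1) = (46 + 0)*58 - 3/2 = 46*58 - 3/2 = 2668 - 3/2 = 5333/2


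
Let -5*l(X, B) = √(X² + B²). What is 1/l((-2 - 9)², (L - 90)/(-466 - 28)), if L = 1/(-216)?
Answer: -533520*√166699050234337/166699050234337 ≈ -0.041322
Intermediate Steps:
L = -1/216 ≈ -0.0046296
l(X, B) = -√(B² + X²)/5 (l(X, B) = -√(X² + B²)/5 = -√(B² + X²)/5)
1/l((-2 - 9)², (L - 90)/(-466 - 28)) = 1/(-√(((-1/216 - 90)/(-466 - 28))² + ((-2 - 9)²)²)/5) = 1/(-√((-19441/216/(-494))² + ((-11)²)²)/5) = 1/(-√((-19441/216*(-1/494))² + 121²)/5) = 1/(-√((19441/106704)² + 14641)/5) = 1/(-√(377952481/11385743616 + 14641)/5) = 1/(-√166699050234337/533520) = -533520*√166699050234337/166699050234337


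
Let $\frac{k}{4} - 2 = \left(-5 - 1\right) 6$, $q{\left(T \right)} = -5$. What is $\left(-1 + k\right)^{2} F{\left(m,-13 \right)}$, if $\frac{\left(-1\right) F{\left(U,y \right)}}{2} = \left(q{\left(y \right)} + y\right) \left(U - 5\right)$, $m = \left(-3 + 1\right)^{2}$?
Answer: $-675684$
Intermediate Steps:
$k = -136$ ($k = 8 + 4 \left(-5 - 1\right) 6 = 8 + 4 \left(\left(-6\right) 6\right) = 8 + 4 \left(-36\right) = 8 - 144 = -136$)
$m = 4$ ($m = \left(-2\right)^{2} = 4$)
$F{\left(U,y \right)} = - 2 \left(-5 + U\right) \left(-5 + y\right)$ ($F{\left(U,y \right)} = - 2 \left(-5 + y\right) \left(U - 5\right) = - 2 \left(-5 + y\right) \left(-5 + U\right) = - 2 \left(-5 + U\right) \left(-5 + y\right)$)
$\left(-1 + k\right)^{2} F{\left(m,-13 \right)} = \left(-1 - 136\right)^{2} \left(-50 + 10 \cdot 4 + 10 \left(-13\right) - 8 \left(-13\right)\right) = \left(-137\right)^{2} \left(-50 + 40 - 130 + 104\right) = 18769 \left(-36\right) = -675684$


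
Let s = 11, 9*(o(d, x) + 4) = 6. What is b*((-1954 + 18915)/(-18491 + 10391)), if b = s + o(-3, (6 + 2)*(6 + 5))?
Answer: -390103/24300 ≈ -16.054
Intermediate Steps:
o(d, x) = -10/3 (o(d, x) = -4 + (⅑)*6 = -4 + ⅔ = -10/3)
b = 23/3 (b = 11 - 10/3 = 23/3 ≈ 7.6667)
b*((-1954 + 18915)/(-18491 + 10391)) = 23*((-1954 + 18915)/(-18491 + 10391))/3 = 23*(16961/(-8100))/3 = 23*(16961*(-1/8100))/3 = (23/3)*(-16961/8100) = -390103/24300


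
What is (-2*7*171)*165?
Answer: -395010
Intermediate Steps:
(-2*7*171)*165 = -14*171*165 = -2394*165 = -395010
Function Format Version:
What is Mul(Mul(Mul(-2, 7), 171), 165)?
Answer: -395010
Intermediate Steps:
Mul(Mul(Mul(-2, 7), 171), 165) = Mul(Mul(-14, 171), 165) = Mul(-2394, 165) = -395010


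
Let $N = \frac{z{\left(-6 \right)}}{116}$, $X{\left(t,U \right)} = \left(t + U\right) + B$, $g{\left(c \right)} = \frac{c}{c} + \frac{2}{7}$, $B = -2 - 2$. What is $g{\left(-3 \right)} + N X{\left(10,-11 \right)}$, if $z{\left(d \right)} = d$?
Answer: $\frac{627}{406} \approx 1.5443$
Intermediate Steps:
$B = -4$
$g{\left(c \right)} = \frac{9}{7}$ ($g{\left(c \right)} = 1 + 2 \cdot \frac{1}{7} = 1 + \frac{2}{7} = \frac{9}{7}$)
$X{\left(t,U \right)} = -4 + U + t$ ($X{\left(t,U \right)} = \left(t + U\right) - 4 = \left(U + t\right) - 4 = -4 + U + t$)
$N = - \frac{3}{58}$ ($N = - \frac{6}{116} = \left(-6\right) \frac{1}{116} = - \frac{3}{58} \approx -0.051724$)
$g{\left(-3 \right)} + N X{\left(10,-11 \right)} = \frac{9}{7} - \frac{3 \left(-4 - 11 + 10\right)}{58} = \frac{9}{7} - - \frac{15}{58} = \frac{9}{7} + \frac{15}{58} = \frac{627}{406}$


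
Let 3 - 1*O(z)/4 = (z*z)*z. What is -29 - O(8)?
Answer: 2007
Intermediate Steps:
O(z) = 12 - 4*z³ (O(z) = 12 - 4*z*z*z = 12 - 4*z²*z = 12 - 4*z³)
-29 - O(8) = -29 - (12 - 4*8³) = -29 - (12 - 4*512) = -29 - (12 - 2048) = -29 - 1*(-2036) = -29 + 2036 = 2007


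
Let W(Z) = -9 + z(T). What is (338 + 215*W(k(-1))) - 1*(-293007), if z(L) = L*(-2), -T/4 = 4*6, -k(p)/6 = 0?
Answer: 332690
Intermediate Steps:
k(p) = 0 (k(p) = -6*0 = 0)
T = -96 (T = -16*6 = -4*24 = -96)
z(L) = -2*L
W(Z) = 183 (W(Z) = -9 - 2*(-96) = -9 + 192 = 183)
(338 + 215*W(k(-1))) - 1*(-293007) = (338 + 215*183) - 1*(-293007) = (338 + 39345) + 293007 = 39683 + 293007 = 332690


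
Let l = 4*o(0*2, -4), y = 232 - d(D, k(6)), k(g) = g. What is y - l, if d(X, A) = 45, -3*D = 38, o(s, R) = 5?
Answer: 167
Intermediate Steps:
D = -38/3 (D = -⅓*38 = -38/3 ≈ -12.667)
y = 187 (y = 232 - 1*45 = 232 - 45 = 187)
l = 20 (l = 4*5 = 20)
y - l = 187 - 1*20 = 187 - 20 = 167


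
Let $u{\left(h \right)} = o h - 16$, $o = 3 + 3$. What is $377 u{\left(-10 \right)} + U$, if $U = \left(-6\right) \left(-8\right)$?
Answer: $-28604$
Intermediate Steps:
$U = 48$
$o = 6$
$u{\left(h \right)} = -16 + 6 h$ ($u{\left(h \right)} = 6 h - 16 = -16 + 6 h$)
$377 u{\left(-10 \right)} + U = 377 \left(-16 + 6 \left(-10\right)\right) + 48 = 377 \left(-16 - 60\right) + 48 = 377 \left(-76\right) + 48 = -28652 + 48 = -28604$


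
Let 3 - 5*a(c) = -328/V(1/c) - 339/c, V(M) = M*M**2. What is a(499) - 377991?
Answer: 20335548258619/2495 ≈ 8.1505e+9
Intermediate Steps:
V(M) = M**3
a(c) = 3/5 + 328*c**3/5 + 339/(5*c) (a(c) = 3/5 - (-328*c**3 - 339/c)/5 = 3/5 - (-339/c - 328*c**3)/5 = 3/5 + (328*c**3/5 + 339/(5*c)) = 3/5 + 328*c**3/5 + 339/(5*c))
a(499) - 377991 = (1/5)*(339 + 499*(3 + 328*499**3))/499 - 377991 = (1/5)*(1/499)*(339 + 499*(3 + 328*124251499)) - 377991 = (1/5)*(1/499)*(339 + 499*(3 + 40754491672)) - 377991 = (1/5)*(1/499)*(339 + 499*40754491675) - 377991 = (1/5)*(1/499)*(339 + 20336491345825) - 377991 = (1/5)*(1/499)*20336491346164 - 377991 = 20336491346164/2495 - 377991 = 20335548258619/2495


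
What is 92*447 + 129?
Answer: 41253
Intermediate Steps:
92*447 + 129 = 41124 + 129 = 41253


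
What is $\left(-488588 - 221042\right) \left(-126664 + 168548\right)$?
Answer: $-29722142920$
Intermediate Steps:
$\left(-488588 - 221042\right) \left(-126664 + 168548\right) = \left(-709630\right) 41884 = -29722142920$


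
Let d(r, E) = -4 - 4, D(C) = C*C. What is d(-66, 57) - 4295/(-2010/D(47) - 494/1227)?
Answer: 11612892557/3557516 ≈ 3264.3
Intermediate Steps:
D(C) = C²
d(r, E) = -8
d(-66, 57) - 4295/(-2010/D(47) - 494/1227) = -8 - 4295/(-2010/(47²) - 494/1227) = -8 - 4295/(-2010/2209 - 494*1/1227) = -8 - 4295/(-2010*1/2209 - 494/1227) = -8 - 4295/(-2010/2209 - 494/1227) = -8 - 4295/(-3557516/2710443) = -8 - 4295*(-2710443)/3557516 = -8 - 1*(-11641352685/3557516) = -8 + 11641352685/3557516 = 11612892557/3557516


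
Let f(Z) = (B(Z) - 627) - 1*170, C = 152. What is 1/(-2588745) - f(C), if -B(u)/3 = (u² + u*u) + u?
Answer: 362105884364/2588745 ≈ 1.3988e+5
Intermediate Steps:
B(u) = -6*u² - 3*u (B(u) = -3*((u² + u*u) + u) = -3*((u² + u²) + u) = -3*(2*u² + u) = -3*(u + 2*u²) = -6*u² - 3*u)
f(Z) = -797 - 3*Z*(1 + 2*Z) (f(Z) = (-3*Z*(1 + 2*Z) - 627) - 1*170 = (-627 - 3*Z*(1 + 2*Z)) - 170 = -797 - 3*Z*(1 + 2*Z))
1/(-2588745) - f(C) = 1/(-2588745) - (-797 - 3*152*(1 + 2*152)) = -1/2588745 - (-797 - 3*152*(1 + 304)) = -1/2588745 - (-797 - 3*152*305) = -1/2588745 - (-797 - 139080) = -1/2588745 - 1*(-139877) = -1/2588745 + 139877 = 362105884364/2588745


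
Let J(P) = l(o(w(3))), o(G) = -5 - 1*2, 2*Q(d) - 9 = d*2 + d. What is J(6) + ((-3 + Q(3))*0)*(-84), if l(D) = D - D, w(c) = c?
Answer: 0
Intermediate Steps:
Q(d) = 9/2 + 3*d/2 (Q(d) = 9/2 + (d*2 + d)/2 = 9/2 + (2*d + d)/2 = 9/2 + (3*d)/2 = 9/2 + 3*d/2)
o(G) = -7 (o(G) = -5 - 2 = -7)
l(D) = 0
J(P) = 0
J(6) + ((-3 + Q(3))*0)*(-84) = 0 + ((-3 + (9/2 + (3/2)*3))*0)*(-84) = 0 + ((-3 + (9/2 + 9/2))*0)*(-84) = 0 + ((-3 + 9)*0)*(-84) = 0 + (6*0)*(-84) = 0 + 0*(-84) = 0 + 0 = 0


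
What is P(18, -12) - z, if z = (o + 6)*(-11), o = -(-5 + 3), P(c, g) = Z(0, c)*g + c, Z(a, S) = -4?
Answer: 154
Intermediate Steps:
P(c, g) = c - 4*g (P(c, g) = -4*g + c = c - 4*g)
o = 2 (o = -1*(-2) = 2)
z = -88 (z = (2 + 6)*(-11) = 8*(-11) = -88)
P(18, -12) - z = (18 - 4*(-12)) - 1*(-88) = (18 + 48) + 88 = 66 + 88 = 154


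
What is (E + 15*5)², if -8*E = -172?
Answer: 37249/4 ≈ 9312.3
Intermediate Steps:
E = 43/2 (E = -⅛*(-172) = 43/2 ≈ 21.500)
(E + 15*5)² = (43/2 + 15*5)² = (43/2 + 75)² = (193/2)² = 37249/4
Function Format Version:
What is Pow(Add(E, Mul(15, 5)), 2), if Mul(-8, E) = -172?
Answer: Rational(37249, 4) ≈ 9312.3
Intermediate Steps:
E = Rational(43, 2) (E = Mul(Rational(-1, 8), -172) = Rational(43, 2) ≈ 21.500)
Pow(Add(E, Mul(15, 5)), 2) = Pow(Add(Rational(43, 2), Mul(15, 5)), 2) = Pow(Add(Rational(43, 2), 75), 2) = Pow(Rational(193, 2), 2) = Rational(37249, 4)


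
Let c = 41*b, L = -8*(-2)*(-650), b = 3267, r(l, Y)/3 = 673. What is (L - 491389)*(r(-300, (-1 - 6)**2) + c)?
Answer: -68226243174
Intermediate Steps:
r(l, Y) = 2019 (r(l, Y) = 3*673 = 2019)
L = -10400 (L = 16*(-650) = -10400)
c = 133947 (c = 41*3267 = 133947)
(L - 491389)*(r(-300, (-1 - 6)**2) + c) = (-10400 - 491389)*(2019 + 133947) = -501789*135966 = -68226243174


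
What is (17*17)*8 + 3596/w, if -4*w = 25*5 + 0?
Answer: 274616/125 ≈ 2196.9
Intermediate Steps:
w = -125/4 (w = -(25*5 + 0)/4 = -(125 + 0)/4 = -¼*125 = -125/4 ≈ -31.250)
(17*17)*8 + 3596/w = (17*17)*8 + 3596/(-125/4) = 289*8 + 3596*(-4/125) = 2312 - 14384/125 = 274616/125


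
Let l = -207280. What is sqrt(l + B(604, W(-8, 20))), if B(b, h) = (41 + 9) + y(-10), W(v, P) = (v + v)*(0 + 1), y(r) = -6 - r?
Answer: I*sqrt(207226) ≈ 455.22*I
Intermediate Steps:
W(v, P) = 2*v (W(v, P) = (2*v)*1 = 2*v)
B(b, h) = 54 (B(b, h) = (41 + 9) + (-6 - 1*(-10)) = 50 + (-6 + 10) = 50 + 4 = 54)
sqrt(l + B(604, W(-8, 20))) = sqrt(-207280 + 54) = sqrt(-207226) = I*sqrt(207226)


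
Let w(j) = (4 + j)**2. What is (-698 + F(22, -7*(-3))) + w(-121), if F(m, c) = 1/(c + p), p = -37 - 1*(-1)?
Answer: 194864/15 ≈ 12991.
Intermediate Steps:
p = -36 (p = -37 + 1 = -36)
F(m, c) = 1/(-36 + c) (F(m, c) = 1/(c - 36) = 1/(-36 + c))
(-698 + F(22, -7*(-3))) + w(-121) = (-698 + 1/(-36 - 7*(-3))) + (4 - 121)**2 = (-698 + 1/(-36 + 21)) + (-117)**2 = (-698 + 1/(-15)) + 13689 = (-698 - 1/15) + 13689 = -10471/15 + 13689 = 194864/15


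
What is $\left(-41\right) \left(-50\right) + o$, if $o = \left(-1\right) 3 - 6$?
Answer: $2041$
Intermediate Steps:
$o = -9$ ($o = -3 - 6 = -9$)
$\left(-41\right) \left(-50\right) + o = \left(-41\right) \left(-50\right) - 9 = 2050 - 9 = 2041$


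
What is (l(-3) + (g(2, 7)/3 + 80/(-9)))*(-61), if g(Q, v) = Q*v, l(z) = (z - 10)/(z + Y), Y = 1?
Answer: -2501/18 ≈ -138.94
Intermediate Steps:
l(z) = (-10 + z)/(1 + z) (l(z) = (z - 10)/(z + 1) = (-10 + z)/(1 + z))
(l(-3) + (g(2, 7)/3 + 80/(-9)))*(-61) = ((-10 - 3)/(1 - 3) + ((2*7)/3 + 80/(-9)))*(-61) = (-13/(-2) + (14*(⅓) + 80*(-⅑)))*(-61) = (-½*(-13) + (14/3 - 80/9))*(-61) = (13/2 - 38/9)*(-61) = (41/18)*(-61) = -2501/18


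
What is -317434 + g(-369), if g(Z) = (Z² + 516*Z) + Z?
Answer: -372046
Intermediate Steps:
g(Z) = Z² + 517*Z
-317434 + g(-369) = -317434 - 369*(517 - 369) = -317434 - 369*148 = -317434 - 54612 = -372046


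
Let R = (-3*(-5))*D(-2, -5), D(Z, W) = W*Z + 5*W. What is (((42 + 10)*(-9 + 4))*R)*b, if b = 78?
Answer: 4563000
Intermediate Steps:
D(Z, W) = 5*W + W*Z
R = -225 (R = (-3*(-5))*(-5*(5 - 2)) = 15*(-5*3) = 15*(-15) = -225)
(((42 + 10)*(-9 + 4))*R)*b = (((42 + 10)*(-9 + 4))*(-225))*78 = ((52*(-5))*(-225))*78 = -260*(-225)*78 = 58500*78 = 4563000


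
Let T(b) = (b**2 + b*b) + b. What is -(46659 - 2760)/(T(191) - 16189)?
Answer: -14633/18988 ≈ -0.77064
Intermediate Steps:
T(b) = b + 2*b**2 (T(b) = (b**2 + b**2) + b = 2*b**2 + b = b + 2*b**2)
-(46659 - 2760)/(T(191) - 16189) = -(46659 - 2760)/(191*(1 + 2*191) - 16189) = -43899/(191*(1 + 382) - 16189) = -43899/(191*383 - 16189) = -43899/(73153 - 16189) = -43899/56964 = -1*14633/18988 = -14633/18988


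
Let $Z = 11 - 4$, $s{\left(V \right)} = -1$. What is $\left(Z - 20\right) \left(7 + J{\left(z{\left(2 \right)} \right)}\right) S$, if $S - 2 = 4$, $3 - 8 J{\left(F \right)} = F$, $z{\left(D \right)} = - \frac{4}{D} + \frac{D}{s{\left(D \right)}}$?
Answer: $- \frac{2457}{4} \approx -614.25$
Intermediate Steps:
$z{\left(D \right)} = - D - \frac{4}{D}$ ($z{\left(D \right)} = - \frac{4}{D} + \frac{D}{-1} = - \frac{4}{D} + D \left(-1\right) = - \frac{4}{D} - D = - D - \frac{4}{D}$)
$J{\left(F \right)} = \frac{3}{8} - \frac{F}{8}$
$Z = 7$
$S = 6$ ($S = 2 + 4 = 6$)
$\left(Z - 20\right) \left(7 + J{\left(z{\left(2 \right)} \right)}\right) S = \left(7 - 20\right) \left(7 - \left(- \frac{3}{8} + \frac{\left(-1\right) 2 - \frac{4}{2}}{8}\right)\right) 6 = - 13 \left(7 - \left(- \frac{3}{8} + \frac{-2 - 2}{8}\right)\right) 6 = - 13 \left(7 + \left(\frac{3}{8} - - \frac{1}{2}\right)\right) 6 = - 13 \left(7 + \left(\frac{3}{8} + \frac{1}{2}\right)\right) 6 = - 13 \left(7 + \frac{7}{8}\right) 6 = \left(-13\right) \frac{63}{8} \cdot 6 = \left(- \frac{819}{8}\right) 6 = - \frac{2457}{4}$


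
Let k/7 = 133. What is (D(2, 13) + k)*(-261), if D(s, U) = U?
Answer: -246384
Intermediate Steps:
k = 931 (k = 7*133 = 931)
(D(2, 13) + k)*(-261) = (13 + 931)*(-261) = 944*(-261) = -246384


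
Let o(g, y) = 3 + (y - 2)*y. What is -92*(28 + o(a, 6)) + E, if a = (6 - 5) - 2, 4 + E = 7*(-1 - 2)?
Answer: -5085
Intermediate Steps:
E = -25 (E = -4 + 7*(-1 - 2) = -4 + 7*(-3) = -4 - 21 = -25)
a = -1 (a = 1 - 2 = -1)
o(g, y) = 3 + y*(-2 + y) (o(g, y) = 3 + (-2 + y)*y = 3 + y*(-2 + y))
-92*(28 + o(a, 6)) + E = -92*(28 + (3 + 6² - 2*6)) - 25 = -92*(28 + (3 + 36 - 12)) - 25 = -92*(28 + 27) - 25 = -92*55 - 25 = -5060 - 25 = -5085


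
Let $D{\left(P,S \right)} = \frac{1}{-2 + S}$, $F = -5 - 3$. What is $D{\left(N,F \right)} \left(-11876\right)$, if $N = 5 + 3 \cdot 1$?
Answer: $\frac{5938}{5} \approx 1187.6$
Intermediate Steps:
$F = -8$ ($F = -5 - 3 = -8$)
$N = 8$ ($N = 5 + 3 = 8$)
$D{\left(N,F \right)} \left(-11876\right) = \frac{1}{-2 - 8} \left(-11876\right) = \frac{1}{-10} \left(-11876\right) = \left(- \frac{1}{10}\right) \left(-11876\right) = \frac{5938}{5}$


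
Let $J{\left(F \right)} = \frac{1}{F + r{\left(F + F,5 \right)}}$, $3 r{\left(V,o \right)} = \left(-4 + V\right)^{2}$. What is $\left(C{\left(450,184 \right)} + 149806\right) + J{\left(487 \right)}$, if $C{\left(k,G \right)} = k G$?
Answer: $\frac{219198822769}{942361} \approx 2.3261 \cdot 10^{5}$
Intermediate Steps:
$C{\left(k,G \right)} = G k$
$r{\left(V,o \right)} = \frac{\left(-4 + V\right)^{2}}{3}$
$J{\left(F \right)} = \frac{1}{F + \frac{\left(-4 + 2 F\right)^{2}}{3}}$ ($J{\left(F \right)} = \frac{1}{F + \frac{\left(-4 + \left(F + F\right)\right)^{2}}{3}} = \frac{1}{F + \frac{\left(-4 + 2 F\right)^{2}}{3}}$)
$\left(C{\left(450,184 \right)} + 149806\right) + J{\left(487 \right)} = \left(184 \cdot 450 + 149806\right) + \frac{3}{3 \cdot 487 + 4 \left(-2 + 487\right)^{2}} = \left(82800 + 149806\right) + \frac{3}{1461 + 4 \cdot 485^{2}} = 232606 + \frac{3}{1461 + 4 \cdot 235225} = 232606 + \frac{3}{1461 + 940900} = 232606 + \frac{3}{942361} = \frac{219198822769}{942361}$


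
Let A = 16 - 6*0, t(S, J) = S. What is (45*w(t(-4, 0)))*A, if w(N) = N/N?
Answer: 720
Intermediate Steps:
A = 16 (A = 16 - 1*0 = 16 + 0 = 16)
w(N) = 1
(45*w(t(-4, 0)))*A = (45*1)*16 = 45*16 = 720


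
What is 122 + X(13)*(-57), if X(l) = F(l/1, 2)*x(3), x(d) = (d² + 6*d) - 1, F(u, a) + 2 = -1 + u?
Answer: -14698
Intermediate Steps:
F(u, a) = -3 + u (F(u, a) = -2 + (-1 + u) = -3 + u)
x(d) = -1 + d² + 6*d
X(l) = -78 + 26*l (X(l) = (-3 + l/1)*(-1 + 3² + 6*3) = (-3 + l*1)*(-1 + 9 + 18) = (-3 + l)*26 = -78 + 26*l)
122 + X(13)*(-57) = 122 + (-78 + 26*13)*(-57) = 122 + (-78 + 338)*(-57) = 122 + 260*(-57) = 122 - 14820 = -14698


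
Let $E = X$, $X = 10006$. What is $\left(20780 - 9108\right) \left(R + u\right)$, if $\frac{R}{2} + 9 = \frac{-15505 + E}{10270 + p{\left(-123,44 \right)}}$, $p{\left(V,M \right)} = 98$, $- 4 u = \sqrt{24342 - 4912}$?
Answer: $- \frac{16018361}{72} - 2918 \sqrt{19430} \approx -6.2922 \cdot 10^{5}$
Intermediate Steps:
$u = - \frac{\sqrt{19430}}{4}$ ($u = - \frac{\sqrt{24342 - 4912}}{4} = - \frac{\sqrt{19430}}{4} \approx -34.848$)
$E = 10006$
$R = - \frac{10979}{576}$ ($R = -18 + 2 \frac{-15505 + 10006}{10270 + 98} = -18 + 2 \left(- \frac{5499}{10368}\right) = -18 + 2 \left(\left(-5499\right) \frac{1}{10368}\right) = -18 + 2 \left(- \frac{611}{1152}\right) = -18 - \frac{611}{576} = - \frac{10979}{576} \approx -19.061$)
$\left(20780 - 9108\right) \left(R + u\right) = \left(20780 - 9108\right) \left(- \frac{10979}{576} - \frac{\sqrt{19430}}{4}\right) = 11672 \left(- \frac{10979}{576} - \frac{\sqrt{19430}}{4}\right) = - \frac{16018361}{72} - 2918 \sqrt{19430}$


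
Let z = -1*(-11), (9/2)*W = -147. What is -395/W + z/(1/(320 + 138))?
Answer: 494909/98 ≈ 5050.1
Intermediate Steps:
W = -98/3 (W = (2/9)*(-147) = -98/3 ≈ -32.667)
z = 11
-395/W + z/(1/(320 + 138)) = -395/(-98/3) + 11/(1/(320 + 138)) = -395*(-3/98) + 11/(1/458) = 1185/98 + 11/(1/458) = 1185/98 + 11*458 = 1185/98 + 5038 = 494909/98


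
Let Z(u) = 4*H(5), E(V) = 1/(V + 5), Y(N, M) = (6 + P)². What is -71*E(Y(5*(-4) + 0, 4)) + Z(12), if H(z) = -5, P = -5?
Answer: -191/6 ≈ -31.833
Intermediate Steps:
Y(N, M) = 1 (Y(N, M) = (6 - 5)² = 1² = 1)
E(V) = 1/(5 + V)
Z(u) = -20 (Z(u) = 4*(-5) = -20)
-71*E(Y(5*(-4) + 0, 4)) + Z(12) = -71/(5 + 1) - 20 = -71/6 - 20 = -191/6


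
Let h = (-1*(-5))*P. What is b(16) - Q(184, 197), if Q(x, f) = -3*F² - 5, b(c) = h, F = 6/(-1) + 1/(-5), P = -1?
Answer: 2883/25 ≈ 115.32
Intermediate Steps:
F = -31/5 (F = 6*(-1) + 1*(-⅕) = -6 - ⅕ = -31/5 ≈ -6.2000)
h = -5 (h = -1*(-5)*(-1) = 5*(-1) = -5)
b(c) = -5
Q(x, f) = -3008/25 (Q(x, f) = -3*(-31/5)² - 5 = -3*961/25 - 5 = -2883/25 - 5 = -3008/25)
b(16) - Q(184, 197) = -5 - 1*(-3008/25) = -5 + 3008/25 = 2883/25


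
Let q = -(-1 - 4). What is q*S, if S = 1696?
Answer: 8480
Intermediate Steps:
q = 5 (q = -1*(-5) = 5)
q*S = 5*1696 = 8480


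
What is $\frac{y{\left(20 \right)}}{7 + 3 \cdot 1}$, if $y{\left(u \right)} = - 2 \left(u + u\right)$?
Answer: $-8$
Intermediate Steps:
$y{\left(u \right)} = - 4 u$ ($y{\left(u \right)} = - 2 \cdot 2 u = - 4 u$)
$\frac{y{\left(20 \right)}}{7 + 3 \cdot 1} = \frac{\left(-4\right) 20}{7 + 3 \cdot 1} = - \frac{80}{7 + 3} = - \frac{80}{10} = \left(-80\right) \frac{1}{10} = -8$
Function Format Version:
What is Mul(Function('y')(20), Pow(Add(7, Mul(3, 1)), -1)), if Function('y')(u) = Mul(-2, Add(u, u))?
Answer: -8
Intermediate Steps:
Function('y')(u) = Mul(-4, u) (Function('y')(u) = Mul(-2, Mul(2, u)) = Mul(-4, u))
Mul(Function('y')(20), Pow(Add(7, Mul(3, 1)), -1)) = Mul(Mul(-4, 20), Pow(Add(7, Mul(3, 1)), -1)) = Mul(-80, Pow(Add(7, 3), -1)) = Mul(-80, Pow(10, -1)) = Mul(-80, Rational(1, 10)) = -8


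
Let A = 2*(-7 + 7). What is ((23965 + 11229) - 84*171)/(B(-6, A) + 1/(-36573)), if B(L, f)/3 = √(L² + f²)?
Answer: 761815590/658313 ≈ 1157.2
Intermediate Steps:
A = 0 (A = 2*0 = 0)
B(L, f) = 3*√(L² + f²)
((23965 + 11229) - 84*171)/(B(-6, A) + 1/(-36573)) = ((23965 + 11229) - 84*171)/(3*√((-6)² + 0²) + 1/(-36573)) = (35194 - 14364)/(3*√(36 + 0) - 1/36573) = 20830/(3*√36 - 1/36573) = 20830/(3*6 - 1/36573) = 20830/(18 - 1/36573) = 20830/(658313/36573) = 20830*(36573/658313) = 761815590/658313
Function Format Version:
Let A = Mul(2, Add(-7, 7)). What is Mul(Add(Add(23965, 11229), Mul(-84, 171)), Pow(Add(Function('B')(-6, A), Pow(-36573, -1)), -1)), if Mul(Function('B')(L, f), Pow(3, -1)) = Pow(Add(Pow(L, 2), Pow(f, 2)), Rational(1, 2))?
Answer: Rational(761815590, 658313) ≈ 1157.2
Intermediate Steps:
A = 0 (A = Mul(2, 0) = 0)
Function('B')(L, f) = Mul(3, Pow(Add(Pow(L, 2), Pow(f, 2)), Rational(1, 2)))
Mul(Add(Add(23965, 11229), Mul(-84, 171)), Pow(Add(Function('B')(-6, A), Pow(-36573, -1)), -1)) = Mul(Add(Add(23965, 11229), Mul(-84, 171)), Pow(Add(Mul(3, Pow(Add(Pow(-6, 2), Pow(0, 2)), Rational(1, 2))), Pow(-36573, -1)), -1)) = Mul(Add(35194, -14364), Pow(Add(Mul(3, Pow(Add(36, 0), Rational(1, 2))), Rational(-1, 36573)), -1)) = Mul(20830, Pow(Add(Mul(3, Pow(36, Rational(1, 2))), Rational(-1, 36573)), -1)) = Mul(20830, Pow(Add(Mul(3, 6), Rational(-1, 36573)), -1)) = Mul(20830, Pow(Add(18, Rational(-1, 36573)), -1)) = Mul(20830, Pow(Rational(658313, 36573), -1)) = Mul(20830, Rational(36573, 658313)) = Rational(761815590, 658313)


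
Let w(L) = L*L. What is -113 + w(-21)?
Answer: 328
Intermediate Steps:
w(L) = L**2
-113 + w(-21) = -113 + (-21)**2 = -113 + 441 = 328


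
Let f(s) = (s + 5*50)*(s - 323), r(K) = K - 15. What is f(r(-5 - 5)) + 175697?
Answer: 97397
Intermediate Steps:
r(K) = -15 + K
f(s) = (-323 + s)*(250 + s) (f(s) = (s + 250)*(-323 + s) = (250 + s)*(-323 + s) = (-323 + s)*(250 + s))
f(r(-5 - 5)) + 175697 = (-80750 + (-15 + (-5 - 5))² - 73*(-15 + (-5 - 5))) + 175697 = (-80750 + (-15 - 10)² - 73*(-15 - 10)) + 175697 = (-80750 + (-25)² - 73*(-25)) + 175697 = (-80750 + 625 + 1825) + 175697 = -78300 + 175697 = 97397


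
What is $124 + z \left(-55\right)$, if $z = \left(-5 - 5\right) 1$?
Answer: $674$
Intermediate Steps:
$z = -10$ ($z = \left(-10\right) 1 = -10$)
$124 + z \left(-55\right) = 124 - -550 = 124 + 550 = 674$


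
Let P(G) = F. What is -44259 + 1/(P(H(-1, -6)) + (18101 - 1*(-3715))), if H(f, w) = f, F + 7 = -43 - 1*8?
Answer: -962987321/21758 ≈ -44259.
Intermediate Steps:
F = -58 (F = -7 + (-43 - 1*8) = -7 + (-43 - 8) = -7 - 51 = -58)
P(G) = -58
-44259 + 1/(P(H(-1, -6)) + (18101 - 1*(-3715))) = -44259 + 1/(-58 + (18101 - 1*(-3715))) = -44259 + 1/(-58 + (18101 + 3715)) = -44259 + 1/(-58 + 21816) = -44259 + 1/21758 = -962987321/21758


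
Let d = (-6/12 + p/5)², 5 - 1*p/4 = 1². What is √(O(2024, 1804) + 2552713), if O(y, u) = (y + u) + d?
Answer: √255654829/10 ≈ 1598.9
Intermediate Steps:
p = 16 (p = 20 - 4*1² = 20 - 4*1 = 20 - 4 = 16)
d = 729/100 (d = (-6/12 + 16/5)² = (-6*1/12 + 16*(⅕))² = (-½ + 16/5)² = (27/10)² = 729/100 ≈ 7.2900)
O(y, u) = 729/100 + u + y (O(y, u) = (y + u) + 729/100 = (u + y) + 729/100 = 729/100 + u + y)
√(O(2024, 1804) + 2552713) = √((729/100 + 1804 + 2024) + 2552713) = √(383529/100 + 2552713) = √(255654829/100) = √255654829/10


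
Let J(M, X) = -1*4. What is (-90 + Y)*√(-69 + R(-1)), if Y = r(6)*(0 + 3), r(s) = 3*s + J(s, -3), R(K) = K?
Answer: -48*I*√70 ≈ -401.6*I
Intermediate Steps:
J(M, X) = -4
r(s) = -4 + 3*s (r(s) = 3*s - 4 = -4 + 3*s)
Y = 42 (Y = (-4 + 3*6)*(0 + 3) = (-4 + 18)*3 = 14*3 = 42)
(-90 + Y)*√(-69 + R(-1)) = (-90 + 42)*√(-69 - 1) = -48*I*√70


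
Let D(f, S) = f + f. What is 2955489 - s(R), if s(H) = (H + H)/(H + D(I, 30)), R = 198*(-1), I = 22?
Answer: 20688405/7 ≈ 2.9555e+6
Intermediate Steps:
D(f, S) = 2*f
R = -198
s(H) = 2*H/(44 + H) (s(H) = (H + H)/(H + 2*22) = (2*H)/(H + 44) = (2*H)/(44 + H) = 2*H/(44 + H))
2955489 - s(R) = 2955489 - 2*(-198)/(44 - 198) = 2955489 - 2*(-198)/(-154) = 2955489 - 2*(-198)*(-1)/154 = 2955489 - 1*18/7 = 2955489 - 18/7 = 20688405/7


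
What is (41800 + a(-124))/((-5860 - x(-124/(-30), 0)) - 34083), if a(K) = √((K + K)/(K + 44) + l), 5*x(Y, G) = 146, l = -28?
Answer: -11000/10519 - I*√2490/399722 ≈ -1.0457 - 0.00012484*I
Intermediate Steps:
x(Y, G) = 146/5 (x(Y, G) = (⅕)*146 = 146/5)
a(K) = √(-28 + 2*K/(44 + K)) (a(K) = √((K + K)/(K + 44) - 28) = √((2*K)/(44 + K) - 28) = √(2*K/(44 + K) - 28) = √(-28 + 2*K/(44 + K)))
(41800 + a(-124))/((-5860 - x(-124/(-30), 0)) - 34083) = (41800 + √2*√((-616 - 13*(-124))/(44 - 124)))/((-5860 - 1*146/5) - 34083) = (41800 + √2*√((-616 + 1612)/(-80)))/((-5860 - 146/5) - 34083) = (41800 + √2*√(-1/80*996))/(-29446/5 - 34083) = (41800 + √2*√(-249/20))/(-199861/5) = (41800 + √2*(I*√1245/10))*(-5/199861) = (41800 + I*√2490/10)*(-5/199861) = -11000/10519 - I*√2490/399722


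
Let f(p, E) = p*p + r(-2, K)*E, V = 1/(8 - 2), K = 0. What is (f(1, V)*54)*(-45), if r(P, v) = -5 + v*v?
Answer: -405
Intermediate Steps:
r(P, v) = -5 + v**2
V = 1/6 ≈ 0.16667
f(p, E) = p**2 - 5*E (f(p, E) = p*p + (-5 + 0**2)*E = p**2 + (-5 + 0)*E = p**2 - 5*E)
(f(1, V)*54)*(-45) = ((1**2 - 5*1/6)*54)*(-45) = ((1 - 5/6)*54)*(-45) = ((1/6)*54)*(-45) = 9*(-45) = -405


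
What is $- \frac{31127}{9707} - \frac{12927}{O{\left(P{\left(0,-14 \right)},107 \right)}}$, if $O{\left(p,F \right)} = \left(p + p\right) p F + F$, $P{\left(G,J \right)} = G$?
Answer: $- \frac{7577234}{61097} \approx -124.02$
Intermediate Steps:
$O{\left(p,F \right)} = F + 2 F p^{2}$ ($O{\left(p,F \right)} = 2 p p F + F = 2 p^{2} F + F = 2 F p^{2} + F = F + 2 F p^{2}$)
$- \frac{31127}{9707} - \frac{12927}{O{\left(P{\left(0,-14 \right)},107 \right)}} = - \frac{31127}{9707} - \frac{12927}{107 \left(1 + 2 \cdot 0^{2}\right)} = \left(-31127\right) \frac{1}{9707} - \frac{12927}{107 \left(1 + 2 \cdot 0\right)} = - \frac{1831}{571} - \frac{12927}{107 \left(1 + 0\right)} = - \frac{1831}{571} - \frac{12927}{107 \cdot 1} = - \frac{1831}{571} - \frac{12927}{107} = - \frac{7577234}{61097}$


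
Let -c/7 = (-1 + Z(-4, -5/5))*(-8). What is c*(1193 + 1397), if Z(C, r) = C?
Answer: -725200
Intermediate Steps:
c = -280 (c = -7*(-1 - 4)*(-8) = -(-35)*(-8) = -7*40 = -280)
c*(1193 + 1397) = -280*(1193 + 1397) = -280*2590 = -725200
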